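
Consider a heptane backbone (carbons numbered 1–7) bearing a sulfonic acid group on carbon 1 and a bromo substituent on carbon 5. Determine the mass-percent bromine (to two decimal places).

Atom tally by fragment:
  HO3SCH2 → C:1 H:3 S:1 O:3
  CH2 → C:1 H:2
  CH2 → C:1 H:2
  CH2 → C:1 H:2
  CH(Br) → C:1 H:1 Br:1
  CH2 → C:1 H:2
  CH3 → C:1 H:3
Element totals:
  C: 7
  H: 15
  Br: 1
  O: 3
  S: 1
Molecular formula: C7H15BrO3S.
Molar mass = 259.158 g/mol.
Mass from Br: 1 × 79.904 = 79.904 g/mol.
%Br = 79.904 / 259.158 × 100 = 30.83%.

30.83%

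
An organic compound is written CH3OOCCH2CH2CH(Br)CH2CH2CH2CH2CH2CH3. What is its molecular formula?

C11H21BrO2

Element totals:
  C: 11
  H: 21
  Br: 1
  O: 2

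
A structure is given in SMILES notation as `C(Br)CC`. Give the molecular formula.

C3H7Br

Atom tally by fragment:
  BrCH2 → C:1 H:2 Br:1
  CH2 → C:1 H:2
  CH3 → C:1 H:3
Element totals:
  C: 3
  H: 7
  Br: 1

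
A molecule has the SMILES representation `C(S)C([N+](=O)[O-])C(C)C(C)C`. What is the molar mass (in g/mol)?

177.26 g/mol

Atom tally by fragment:
  HSCH2 → C:1 H:3 S:1
  CH(NO2) → C:1 H:1 N:1 O:2
  CH(CH3) → C:2 H:4
  CH(CH3) → C:2 H:4
  CH3 → C:1 H:3
Element totals:
  C: 7
  H: 15
  N: 1
  O: 2
  S: 1
Molecular formula: C7H15NO2S.
  M = 7(12.011) + 15(1.008) + 14.007 + 2(15.999) + 32.06
    = 84.077 + 15.120 + 14.007 + 31.998 + 32.060 = 177.262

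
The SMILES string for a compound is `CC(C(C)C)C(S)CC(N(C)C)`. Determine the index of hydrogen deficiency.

0

Atom tally by fragment:
  CH3 → C:1 H:3
  CH(CH(CH3)2) → C:4 H:8
  CH(SH) → C:1 H:2 S:1
  CH2 → C:1 H:2
  CH2N(CH3)2 → C:3 H:8 N:1
Element totals:
  C: 10
  H: 23
  N: 1
  S: 1
Molecular formula: C10H23NS.
DoU = (2C + 2 + N − H − X) / 2 = (2·10 + 2 + 1 − 23 − 0) / 2 = 0.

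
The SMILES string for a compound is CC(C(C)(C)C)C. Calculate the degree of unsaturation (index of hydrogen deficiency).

Atom tally by fragment:
  CH3 → C:1 H:3
  CH(C(CH3)3) → C:5 H:10
  CH3 → C:1 H:3
Element totals:
  C: 7
  H: 16
Molecular formula: C7H16.
DoU = (2C + 2 + N − H − X) / 2 = (2·7 + 2 + 0 − 16 − 0) / 2 = 0.

0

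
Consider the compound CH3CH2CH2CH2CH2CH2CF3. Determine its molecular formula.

Element totals:
  C: 7
  H: 13
  F: 3

C7H13F3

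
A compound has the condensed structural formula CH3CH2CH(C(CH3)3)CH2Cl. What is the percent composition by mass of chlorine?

23.84%

Element totals:
  C: 8
  H: 17
  Cl: 1
Molecular formula: C8H17Cl.
Molar mass = 148.674 g/mol.
Mass from Cl: 1 × 35.45 = 35.450 g/mol.
%Cl = 35.450 / 148.674 × 100 = 23.84%.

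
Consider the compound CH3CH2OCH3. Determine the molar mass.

Element totals:
  C: 3
  H: 8
  O: 1
Molecular formula: C3H8O.
  M = 3(12.011) + 8(1.008) + 15.999
    = 36.033 + 8.064 + 15.999 = 60.096

60.10 g/mol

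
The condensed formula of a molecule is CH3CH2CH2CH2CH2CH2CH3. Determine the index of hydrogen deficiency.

0

Atom tally by fragment:
  CH3 → C:1 H:3
  CH2 → C:1 H:2
  CH2 → C:1 H:2
  CH2 → C:1 H:2
  CH2 → C:1 H:2
  CH2 → C:1 H:2
  CH3 → C:1 H:3
Element totals:
  C: 7
  H: 16
Molecular formula: C7H16.
DoU = (2C + 2 + N − H − X) / 2 = (2·7 + 2 + 0 − 16 − 0) / 2 = 0.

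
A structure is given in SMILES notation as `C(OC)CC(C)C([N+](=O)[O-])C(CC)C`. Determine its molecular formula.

C10H21NO3

Atom tally by fragment:
  CH3OCH2 → C:2 H:5 O:1
  CH2 → C:1 H:2
  CH(CH3) → C:2 H:4
  CH(NO2) → C:1 H:1 N:1 O:2
  CH(C2H5) → C:3 H:6
  CH3 → C:1 H:3
Element totals:
  C: 10
  H: 21
  N: 1
  O: 3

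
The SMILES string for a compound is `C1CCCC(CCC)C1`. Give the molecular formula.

Atom tally by fragment:
  cyclohexane ring core → C:6 H:12
  (− 1 ring H displaced by substituents)
  + CH2CH2CH3 → C:3 H:7
Element totals:
  C: 9
  H: 18

C9H18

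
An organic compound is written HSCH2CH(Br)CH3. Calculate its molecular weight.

Element totals:
  C: 3
  H: 7
  Br: 1
  S: 1
Molecular formula: C3H7BrS.
  M = 3(12.011) + 7(1.008) + 79.904 + 32.06
    = 36.033 + 7.056 + 79.904 + 32.060 = 155.053

155.05 g/mol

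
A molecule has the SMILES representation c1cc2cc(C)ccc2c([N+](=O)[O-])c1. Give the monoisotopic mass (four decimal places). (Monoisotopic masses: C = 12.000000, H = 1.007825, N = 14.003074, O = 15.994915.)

Atom tally by fragment:
  naphthalene ring system core → C:10 H:8
  (− 2 ring H displaced by substituents)
  + CH3 → C:1 H:3
  + NO2 → N:1 O:2
Element totals:
  C: 11
  H: 9
  N: 1
  O: 2
Molecular formula: C11H9NO2.
  M = 11(12.0) + 9(1.007825) + 14.003074 + 2(15.994915)
    = 132.000000 + 9.070425 + 14.003074 + 31.989830 = 187.063329

187.0633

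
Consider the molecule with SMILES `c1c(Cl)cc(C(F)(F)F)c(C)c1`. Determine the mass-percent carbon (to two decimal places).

Atom tally by fragment:
  benzene ring core → C:6 H:6
  (− 3 ring H displaced by substituents)
  + Cl → Cl:1
  + CF3 → C:1 F:3
  + CH3 → C:1 H:3
Element totals:
  C: 8
  H: 6
  Cl: 1
  F: 3
Molecular formula: C8H6ClF3.
Molar mass = 194.580 g/mol.
Mass from C: 8 × 12.011 = 96.088 g/mol.
%C = 96.088 / 194.580 × 100 = 49.38%.

49.38%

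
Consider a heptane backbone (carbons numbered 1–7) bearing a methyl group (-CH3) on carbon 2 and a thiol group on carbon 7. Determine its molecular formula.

C8H18S

Atom tally by fragment:
  CH3 → C:1 H:3
  CH(CH3) → C:2 H:4
  CH2 → C:1 H:2
  CH2 → C:1 H:2
  CH2 → C:1 H:2
  CH2 → C:1 H:2
  CH2SH → C:1 H:3 S:1
Element totals:
  C: 8
  H: 18
  S: 1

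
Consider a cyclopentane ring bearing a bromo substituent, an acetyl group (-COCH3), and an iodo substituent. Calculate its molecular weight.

316.96 g/mol

Atom tally by fragment:
  cyclopentane ring core → C:5 H:10
  (− 3 ring H displaced by substituents)
  + Br → Br:1
  + COCH3 → C:2 H:3 O:1
  + I → I:1
Element totals:
  C: 7
  H: 10
  Br: 1
  I: 1
  O: 1
Molecular formula: C7H10BrIO.
  M = 7(12.011) + 10(1.008) + 79.904 + 126.904 + 15.999
    = 84.077 + 10.080 + 79.904 + 126.904 + 15.999 = 316.964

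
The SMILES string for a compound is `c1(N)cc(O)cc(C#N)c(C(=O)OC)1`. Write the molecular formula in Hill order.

C9H8N2O3

Atom tally by fragment:
  benzene ring core → C:6 H:6
  (− 4 ring H displaced by substituents)
  + NH2 → N:1 H:2
  + OH → O:1 H:1
  + CN → C:1 N:1
  + COOCH3 → C:2 H:3 O:2
Element totals:
  C: 9
  H: 8
  N: 2
  O: 3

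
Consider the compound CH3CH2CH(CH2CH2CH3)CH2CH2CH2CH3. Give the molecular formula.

C10H22

Atom tally by fragment:
  CH3 → C:1 H:3
  CH2 → C:1 H:2
  CH(CH2CH2CH3) → C:4 H:8
  CH2 → C:1 H:2
  CH2 → C:1 H:2
  CH2 → C:1 H:2
  CH3 → C:1 H:3
Element totals:
  C: 10
  H: 22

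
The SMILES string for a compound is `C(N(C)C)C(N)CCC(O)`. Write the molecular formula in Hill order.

Atom tally by fragment:
  (CH3)2NCH2 → C:3 H:8 N:1
  CH(NH2) → C:1 H:3 N:1
  CH2 → C:1 H:2
  CH2 → C:1 H:2
  CH2OH → C:1 H:3 O:1
Element totals:
  C: 7
  H: 18
  N: 2
  O: 1

C7H18N2O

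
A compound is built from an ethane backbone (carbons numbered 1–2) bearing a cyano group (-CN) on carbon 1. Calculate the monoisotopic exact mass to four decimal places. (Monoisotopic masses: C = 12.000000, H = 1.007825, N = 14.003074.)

55.0422

Atom tally by fragment:
  NCCH2 → C:2 H:2 N:1
  CH3 → C:1 H:3
Element totals:
  C: 3
  H: 5
  N: 1
Molecular formula: C3H5N.
  M = 3(12.0) + 5(1.007825) + 14.003074
    = 36.000000 + 5.039125 + 14.003074 = 55.042199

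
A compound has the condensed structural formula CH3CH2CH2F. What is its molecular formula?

Element totals:
  C: 3
  H: 7
  F: 1

C3H7F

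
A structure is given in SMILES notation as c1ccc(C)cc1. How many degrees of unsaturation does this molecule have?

4

Atom tally by fragment:
  benzene ring core → C:6 H:6
  (− 1 ring H displaced by substituents)
  + CH3 → C:1 H:3
Element totals:
  C: 7
  H: 8
Molecular formula: C7H8.
DoU = (2C + 2 + N − H − X) / 2 = (2·7 + 2 + 0 − 8 − 0) / 2 = 4.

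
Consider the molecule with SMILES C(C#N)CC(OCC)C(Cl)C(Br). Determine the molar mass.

Atom tally by fragment:
  NCCH2 → C:2 H:2 N:1
  CH2 → C:1 H:2
  CH(OC2H5) → C:3 H:6 O:1
  CH(Cl) → C:1 H:1 Cl:1
  CH2Br → C:1 H:2 Br:1
Element totals:
  C: 8
  H: 13
  Br: 1
  Cl: 1
  N: 1
  O: 1
Molecular formula: C8H13BrClNO.
  M = 8(12.011) + 13(1.008) + 79.904 + 35.45 + 14.007 + 15.999
    = 96.088 + 13.104 + 79.904 + 35.450 + 14.007 + 15.999 = 254.552

254.55 g/mol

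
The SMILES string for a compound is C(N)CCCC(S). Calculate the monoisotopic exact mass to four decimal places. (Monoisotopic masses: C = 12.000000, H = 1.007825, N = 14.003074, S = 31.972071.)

Atom tally by fragment:
  H2NCH2 → C:1 H:4 N:1
  CH2 → C:1 H:2
  CH2 → C:1 H:2
  CH2 → C:1 H:2
  CH2SH → C:1 H:3 S:1
Element totals:
  C: 5
  H: 13
  N: 1
  S: 1
Molecular formula: C5H13NS.
  M = 5(12.0) + 13(1.007825) + 14.003074 + 31.972071
    = 60.000000 + 13.101725 + 14.003074 + 31.972071 = 119.076870

119.0769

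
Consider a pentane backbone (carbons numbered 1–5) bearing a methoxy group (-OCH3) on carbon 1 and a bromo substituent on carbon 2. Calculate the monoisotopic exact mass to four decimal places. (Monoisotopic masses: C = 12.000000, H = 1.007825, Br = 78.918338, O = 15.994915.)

180.0150

Atom tally by fragment:
  CH3OCH2 → C:2 H:5 O:1
  CH(Br) → C:1 H:1 Br:1
  CH2 → C:1 H:2
  CH2 → C:1 H:2
  CH3 → C:1 H:3
Element totals:
  C: 6
  H: 13
  Br: 1
  O: 1
Molecular formula: C6H13BrO.
  M = 6(12.0) + 13(1.007825) + 78.918338 + 15.994915
    = 72.000000 + 13.101725 + 78.918338 + 15.994915 = 180.014978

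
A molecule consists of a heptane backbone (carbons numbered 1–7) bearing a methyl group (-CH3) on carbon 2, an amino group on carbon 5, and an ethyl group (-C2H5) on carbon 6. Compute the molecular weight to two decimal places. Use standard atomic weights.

Atom tally by fragment:
  CH3 → C:1 H:3
  CH(CH3) → C:2 H:4
  CH2 → C:1 H:2
  CH2 → C:1 H:2
  CH(NH2) → C:1 H:3 N:1
  CH(C2H5) → C:3 H:6
  CH3 → C:1 H:3
Element totals:
  C: 10
  H: 23
  N: 1
Molecular formula: C10H23N.
  M = 10(12.011) + 23(1.008) + 14.007
    = 120.110 + 23.184 + 14.007 = 157.301

157.30 g/mol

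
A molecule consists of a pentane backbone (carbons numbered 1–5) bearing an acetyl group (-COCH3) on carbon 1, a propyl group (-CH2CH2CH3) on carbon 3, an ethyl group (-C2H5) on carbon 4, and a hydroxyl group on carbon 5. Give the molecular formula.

Atom tally by fragment:
  CH3COCH2 → C:3 H:5 O:1
  CH2 → C:1 H:2
  CH(CH2CH2CH3) → C:4 H:8
  CH(C2H5) → C:3 H:6
  CH2OH → C:1 H:3 O:1
Element totals:
  C: 12
  H: 24
  O: 2

C12H24O2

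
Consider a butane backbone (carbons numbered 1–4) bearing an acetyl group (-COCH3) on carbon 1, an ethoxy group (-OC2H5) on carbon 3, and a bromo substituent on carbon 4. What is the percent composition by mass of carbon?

Atom tally by fragment:
  CH3COCH2 → C:3 H:5 O:1
  CH2 → C:1 H:2
  CH(OC2H5) → C:3 H:6 O:1
  CH2Br → C:1 H:2 Br:1
Element totals:
  C: 8
  H: 15
  Br: 1
  O: 2
Molecular formula: C8H15BrO2.
Molar mass = 223.110 g/mol.
Mass from C: 8 × 12.011 = 96.088 g/mol.
%C = 96.088 / 223.110 × 100 = 43.07%.

43.07%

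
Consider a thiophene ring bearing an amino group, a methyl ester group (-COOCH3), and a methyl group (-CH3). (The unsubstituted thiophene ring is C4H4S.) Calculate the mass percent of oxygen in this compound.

18.69%

Atom tally by fragment:
  thiophene ring core → C:4 H:4 S:1
  (− 3 ring H displaced by substituents)
  + NH2 → N:1 H:2
  + COOCH3 → C:2 H:3 O:2
  + CH3 → C:1 H:3
Element totals:
  C: 7
  H: 9
  N: 1
  O: 2
  S: 1
Molecular formula: C7H9NO2S.
Molar mass = 171.214 g/mol.
Mass from O: 2 × 15.999 = 31.998 g/mol.
%O = 31.998 / 171.214 × 100 = 18.69%.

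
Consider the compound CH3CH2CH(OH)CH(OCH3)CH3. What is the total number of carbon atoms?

Atom tally by fragment:
  CH3 → C:1 H:3
  CH2 → C:1 H:2
  CH(OH) → C:1 H:2 O:1
  CH(OCH3) → C:2 H:4 O:1
  CH3 → C:1 H:3
Element totals:
  C: 6
  H: 14
  O: 2

6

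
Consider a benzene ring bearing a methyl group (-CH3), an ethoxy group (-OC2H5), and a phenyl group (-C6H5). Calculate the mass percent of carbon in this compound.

84.87%

Atom tally by fragment:
  benzene ring core → C:6 H:6
  (− 3 ring H displaced by substituents)
  + CH3 → C:1 H:3
  + OC2H5 → C:2 H:5 O:1
  + C6H5 → C:6 H:5
Element totals:
  C: 15
  H: 16
  O: 1
Molecular formula: C15H16O.
Molar mass = 212.292 g/mol.
Mass from C: 15 × 12.011 = 180.165 g/mol.
%C = 180.165 / 212.292 × 100 = 84.87%.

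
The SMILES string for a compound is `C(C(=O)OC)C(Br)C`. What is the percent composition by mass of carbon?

Atom tally by fragment:
  CH3OOCCH2 → C:3 H:5 O:2
  CH(Br) → C:1 H:1 Br:1
  CH3 → C:1 H:3
Element totals:
  C: 5
  H: 9
  Br: 1
  O: 2
Molecular formula: C5H9BrO2.
Molar mass = 181.029 g/mol.
Mass from C: 5 × 12.011 = 60.055 g/mol.
%C = 60.055 / 181.029 × 100 = 33.17%.

33.17%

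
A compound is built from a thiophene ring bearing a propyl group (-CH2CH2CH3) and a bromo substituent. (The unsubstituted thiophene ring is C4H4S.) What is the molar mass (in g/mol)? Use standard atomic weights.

205.11 g/mol

Atom tally by fragment:
  thiophene ring core → C:4 H:4 S:1
  (− 2 ring H displaced by substituents)
  + CH2CH2CH3 → C:3 H:7
  + Br → Br:1
Element totals:
  C: 7
  H: 9
  Br: 1
  S: 1
Molecular formula: C7H9BrS.
  M = 7(12.011) + 9(1.008) + 79.904 + 32.06
    = 84.077 + 9.072 + 79.904 + 32.060 = 205.113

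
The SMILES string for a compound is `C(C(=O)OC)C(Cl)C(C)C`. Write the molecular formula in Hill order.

Atom tally by fragment:
  CH3OOCCH2 → C:3 H:5 O:2
  CH(Cl) → C:1 H:1 Cl:1
  CH(CH3) → C:2 H:4
  CH3 → C:1 H:3
Element totals:
  C: 7
  H: 13
  Cl: 1
  O: 2

C7H13ClO2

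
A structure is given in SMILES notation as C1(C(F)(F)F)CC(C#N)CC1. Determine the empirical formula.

C7H8F3N

Atom tally by fragment:
  cyclopentane ring core → C:5 H:10
  (− 2 ring H displaced by substituents)
  + CF3 → C:1 F:3
  + CN → C:1 N:1
Element totals:
  C: 7
  H: 8
  F: 3
  N: 1
Molecular formula: C7H8F3N.
gcd of subscripts (7, 3, 8, 1) = 1, so the empirical formula equals the molecular formula.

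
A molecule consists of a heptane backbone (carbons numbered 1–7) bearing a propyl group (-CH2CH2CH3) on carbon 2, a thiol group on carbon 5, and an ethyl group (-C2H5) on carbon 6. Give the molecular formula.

C12H26S

Atom tally by fragment:
  CH3 → C:1 H:3
  CH(CH2CH2CH3) → C:4 H:8
  CH2 → C:1 H:2
  CH2 → C:1 H:2
  CH(SH) → C:1 H:2 S:1
  CH(C2H5) → C:3 H:6
  CH3 → C:1 H:3
Element totals:
  C: 12
  H: 26
  S: 1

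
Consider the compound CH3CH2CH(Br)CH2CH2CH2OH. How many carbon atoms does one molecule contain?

Atom tally by fragment:
  CH3 → C:1 H:3
  CH2 → C:1 H:2
  CH(Br) → C:1 H:1 Br:1
  CH2 → C:1 H:2
  CH2 → C:1 H:2
  CH2OH → C:1 H:3 O:1
Element totals:
  C: 6
  H: 13
  Br: 1
  O: 1

6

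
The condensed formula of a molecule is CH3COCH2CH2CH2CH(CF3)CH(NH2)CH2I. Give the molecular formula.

Atom tally by fragment:
  CH3COCH2 → C:3 H:5 O:1
  CH2 → C:1 H:2
  CH2 → C:1 H:2
  CH(CF3) → C:2 H:1 F:3
  CH(NH2) → C:1 H:3 N:1
  CH2I → C:1 H:2 I:1
Element totals:
  C: 9
  H: 15
  F: 3
  I: 1
  N: 1
  O: 1

C9H15F3INO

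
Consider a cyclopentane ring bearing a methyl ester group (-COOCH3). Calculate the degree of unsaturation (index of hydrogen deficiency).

2

Atom tally by fragment:
  cyclopentane ring core → C:5 H:10
  (− 1 ring H displaced by substituents)
  + COOCH3 → C:2 H:3 O:2
Element totals:
  C: 7
  H: 12
  O: 2
Molecular formula: C7H12O2.
DoU = (2C + 2 + N − H − X) / 2 = (2·7 + 2 + 0 − 12 − 0) / 2 = 2.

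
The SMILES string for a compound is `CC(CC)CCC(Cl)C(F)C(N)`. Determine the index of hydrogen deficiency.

Atom tally by fragment:
  CH3 → C:1 H:3
  CH(C2H5) → C:3 H:6
  CH2 → C:1 H:2
  CH2 → C:1 H:2
  CH(Cl) → C:1 H:1 Cl:1
  CH(F) → C:1 H:1 F:1
  CH2NH2 → C:1 H:4 N:1
Element totals:
  C: 9
  H: 19
  Cl: 1
  F: 1
  N: 1
Molecular formula: C9H19ClFN.
DoU = (2C + 2 + N − H − X) / 2 = (2·9 + 2 + 1 − 19 − 2) / 2 = 0.

0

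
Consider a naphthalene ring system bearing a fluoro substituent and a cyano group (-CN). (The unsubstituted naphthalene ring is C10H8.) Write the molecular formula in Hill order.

Atom tally by fragment:
  naphthalene ring system core → C:10 H:8
  (− 2 ring H displaced by substituents)
  + F → F:1
  + CN → C:1 N:1
Element totals:
  C: 11
  H: 6
  F: 1
  N: 1

C11H6FN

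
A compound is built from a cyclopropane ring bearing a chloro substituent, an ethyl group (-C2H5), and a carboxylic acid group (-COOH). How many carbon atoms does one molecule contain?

Atom tally by fragment:
  cyclopropane ring core → C:3 H:6
  (− 3 ring H displaced by substituents)
  + Cl → Cl:1
  + C2H5 → C:2 H:5
  + COOH → C:1 H:1 O:2
Element totals:
  C: 6
  H: 9
  Cl: 1
  O: 2

6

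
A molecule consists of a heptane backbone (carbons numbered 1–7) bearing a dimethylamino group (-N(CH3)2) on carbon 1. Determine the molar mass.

143.27 g/mol

Atom tally by fragment:
  (CH3)2NCH2 → C:3 H:8 N:1
  CH2 → C:1 H:2
  CH2 → C:1 H:2
  CH2 → C:1 H:2
  CH2 → C:1 H:2
  CH2 → C:1 H:2
  CH3 → C:1 H:3
Element totals:
  C: 9
  H: 21
  N: 1
Molecular formula: C9H21N.
  M = 9(12.011) + 21(1.008) + 14.007
    = 108.099 + 21.168 + 14.007 = 143.274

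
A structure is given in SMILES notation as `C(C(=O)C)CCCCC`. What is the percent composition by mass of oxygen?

Atom tally by fragment:
  CH3COCH2 → C:3 H:5 O:1
  CH2 → C:1 H:2
  CH2 → C:1 H:2
  CH2 → C:1 H:2
  CH2 → C:1 H:2
  CH3 → C:1 H:3
Element totals:
  C: 8
  H: 16
  O: 1
Molecular formula: C8H16O.
Molar mass = 128.215 g/mol.
Mass from O: 1 × 15.999 = 15.999 g/mol.
%O = 15.999 / 128.215 × 100 = 12.48%.

12.48%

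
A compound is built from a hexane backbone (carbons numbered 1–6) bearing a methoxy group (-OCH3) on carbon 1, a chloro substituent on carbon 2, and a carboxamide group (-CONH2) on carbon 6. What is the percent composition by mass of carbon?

Atom tally by fragment:
  CH3OCH2 → C:2 H:5 O:1
  CH(Cl) → C:1 H:1 Cl:1
  CH2 → C:1 H:2
  CH2 → C:1 H:2
  CH2 → C:1 H:2
  CH2CONH2 → C:2 H:4 O:1 N:1
Element totals:
  C: 8
  H: 16
  Cl: 1
  N: 1
  O: 2
Molecular formula: C8H16ClNO2.
Molar mass = 193.671 g/mol.
Mass from C: 8 × 12.011 = 96.088 g/mol.
%C = 96.088 / 193.671 × 100 = 49.61%.

49.61%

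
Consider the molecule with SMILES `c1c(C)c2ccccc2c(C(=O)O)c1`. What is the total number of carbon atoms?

12

Atom tally by fragment:
  naphthalene ring system core → C:10 H:8
  (− 2 ring H displaced by substituents)
  + CH3 → C:1 H:3
  + COOH → C:1 H:1 O:2
Element totals:
  C: 12
  H: 10
  O: 2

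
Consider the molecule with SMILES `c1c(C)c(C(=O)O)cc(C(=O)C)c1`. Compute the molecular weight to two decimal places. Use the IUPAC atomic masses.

178.19 g/mol

Atom tally by fragment:
  benzene ring core → C:6 H:6
  (− 3 ring H displaced by substituents)
  + CH3 → C:1 H:3
  + COOH → C:1 H:1 O:2
  + COCH3 → C:2 H:3 O:1
Element totals:
  C: 10
  H: 10
  O: 3
Molecular formula: C10H10O3.
  M = 10(12.011) + 10(1.008) + 3(15.999)
    = 120.110 + 10.080 + 47.997 = 178.187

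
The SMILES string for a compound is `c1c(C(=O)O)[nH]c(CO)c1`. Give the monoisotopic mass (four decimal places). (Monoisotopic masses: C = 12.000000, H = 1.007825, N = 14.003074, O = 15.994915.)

Atom tally by fragment:
  pyrrole ring core → C:4 H:5 N:1
  (− 2 ring H displaced by substituents)
  + COOH → C:1 H:1 O:2
  + CH2OH → C:1 H:3 O:1
Element totals:
  C: 6
  H: 7
  N: 1
  O: 3
Molecular formula: C6H7NO3.
  M = 6(12.0) + 7(1.007825) + 14.003074 + 3(15.994915)
    = 72.000000 + 7.054775 + 14.003074 + 47.984745 = 141.042594

141.0426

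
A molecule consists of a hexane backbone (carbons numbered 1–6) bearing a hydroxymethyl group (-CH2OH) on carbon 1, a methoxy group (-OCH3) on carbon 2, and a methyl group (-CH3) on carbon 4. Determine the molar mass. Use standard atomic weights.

Atom tally by fragment:
  HOCH2CH2 → C:2 H:5 O:1
  CH(OCH3) → C:2 H:4 O:1
  CH2 → C:1 H:2
  CH(CH3) → C:2 H:4
  CH2 → C:1 H:2
  CH3 → C:1 H:3
Element totals:
  C: 9
  H: 20
  O: 2
Molecular formula: C9H20O2.
  M = 9(12.011) + 20(1.008) + 2(15.999)
    = 108.099 + 20.160 + 31.998 = 160.257

160.26 g/mol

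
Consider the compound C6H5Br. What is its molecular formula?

Atom tally by fragment:
  benzene ring core → C:6 H:6
  (− 1 ring H displaced by substituents)
  + Br → Br:1
Element totals:
  C: 6
  H: 5
  Br: 1

C6H5Br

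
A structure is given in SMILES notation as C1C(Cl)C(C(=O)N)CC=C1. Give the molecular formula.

Atom tally by fragment:
  cyclohexene ring core → C:6 H:10
  (− 2 ring H displaced by substituents)
  + Cl → Cl:1
  + CONH2 → C:1 H:2 O:1 N:1
Element totals:
  C: 7
  H: 10
  Cl: 1
  N: 1
  O: 1

C7H10ClNO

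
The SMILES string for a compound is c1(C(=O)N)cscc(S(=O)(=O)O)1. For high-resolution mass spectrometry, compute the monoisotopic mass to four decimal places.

206.9660

Atom tally by fragment:
  thiophene ring core → C:4 H:4 S:1
  (− 2 ring H displaced by substituents)
  + CONH2 → C:1 H:2 O:1 N:1
  + SO3H → S:1 O:3 H:1
Element totals:
  C: 5
  H: 5
  N: 1
  O: 4
  S: 2
Molecular formula: C5H5NO4S2.
  M = 5(12.0) + 5(1.007825) + 14.003074 + 4(15.994915) + 2(31.972071)
    = 60.000000 + 5.039125 + 14.003074 + 63.979660 + 63.944142 = 206.966001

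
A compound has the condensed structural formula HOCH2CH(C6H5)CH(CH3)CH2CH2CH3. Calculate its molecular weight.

192.30 g/mol

Element totals:
  C: 13
  H: 20
  O: 1
Molecular formula: C13H20O.
  M = 13(12.011) + 20(1.008) + 15.999
    = 156.143 + 20.160 + 15.999 = 192.302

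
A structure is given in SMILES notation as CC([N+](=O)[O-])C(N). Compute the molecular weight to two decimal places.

104.11 g/mol

Atom tally by fragment:
  CH3 → C:1 H:3
  CH(NO2) → C:1 H:1 N:1 O:2
  CH2NH2 → C:1 H:4 N:1
Element totals:
  C: 3
  H: 8
  N: 2
  O: 2
Molecular formula: C3H8N2O2.
  M = 3(12.011) + 8(1.008) + 2(14.007) + 2(15.999)
    = 36.033 + 8.064 + 28.014 + 31.998 = 104.109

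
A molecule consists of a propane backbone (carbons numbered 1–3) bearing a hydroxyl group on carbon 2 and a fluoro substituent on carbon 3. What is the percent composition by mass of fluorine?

Atom tally by fragment:
  CH3 → C:1 H:3
  CH(OH) → C:1 H:2 O:1
  CH2F → C:1 H:2 F:1
Element totals:
  C: 3
  H: 7
  F: 1
  O: 1
Molecular formula: C3H7FO.
Molar mass = 78.086 g/mol.
Mass from F: 1 × 18.998 = 18.998 g/mol.
%F = 18.998 / 78.086 × 100 = 24.33%.

24.33%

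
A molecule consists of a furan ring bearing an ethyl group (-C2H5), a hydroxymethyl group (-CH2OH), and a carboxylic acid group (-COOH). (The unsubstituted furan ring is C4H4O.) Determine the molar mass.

170.16 g/mol

Atom tally by fragment:
  furan ring core → C:4 H:4 O:1
  (− 3 ring H displaced by substituents)
  + C2H5 → C:2 H:5
  + CH2OH → C:1 H:3 O:1
  + COOH → C:1 H:1 O:2
Element totals:
  C: 8
  H: 10
  O: 4
Molecular formula: C8H10O4.
  M = 8(12.011) + 10(1.008) + 4(15.999)
    = 96.088 + 10.080 + 63.996 = 170.164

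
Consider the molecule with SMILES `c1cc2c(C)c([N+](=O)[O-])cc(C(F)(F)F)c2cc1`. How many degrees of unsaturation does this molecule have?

8

Atom tally by fragment:
  naphthalene ring system core → C:10 H:8
  (− 3 ring H displaced by substituents)
  + CH3 → C:1 H:3
  + NO2 → N:1 O:2
  + CF3 → C:1 F:3
Element totals:
  C: 12
  H: 8
  F: 3
  N: 1
  O: 2
Molecular formula: C12H8F3NO2.
DoU = (2C + 2 + N − H − X) / 2 = (2·12 + 2 + 1 − 8 − 3) / 2 = 8.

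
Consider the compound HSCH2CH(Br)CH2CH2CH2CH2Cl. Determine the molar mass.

Atom tally by fragment:
  HSCH2 → C:1 H:3 S:1
  CH(Br) → C:1 H:1 Br:1
  CH2 → C:1 H:2
  CH2 → C:1 H:2
  CH2 → C:1 H:2
  CH2Cl → C:1 H:2 Cl:1
Element totals:
  C: 6
  H: 12
  Br: 1
  Cl: 1
  S: 1
Molecular formula: C6H12BrClS.
  M = 6(12.011) + 12(1.008) + 79.904 + 35.45 + 32.06
    = 72.066 + 12.096 + 79.904 + 35.450 + 32.060 = 231.576

231.58 g/mol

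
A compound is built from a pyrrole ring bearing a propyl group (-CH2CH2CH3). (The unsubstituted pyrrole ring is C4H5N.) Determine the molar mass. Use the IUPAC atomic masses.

109.17 g/mol

Atom tally by fragment:
  pyrrole ring core → C:4 H:5 N:1
  (− 1 ring H displaced by substituents)
  + CH2CH2CH3 → C:3 H:7
Element totals:
  C: 7
  H: 11
  N: 1
Molecular formula: C7H11N.
  M = 7(12.011) + 11(1.008) + 14.007
    = 84.077 + 11.088 + 14.007 = 109.172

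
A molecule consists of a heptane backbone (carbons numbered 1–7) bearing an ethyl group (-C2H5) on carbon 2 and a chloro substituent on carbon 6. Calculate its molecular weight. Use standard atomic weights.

162.70 g/mol

Atom tally by fragment:
  CH3 → C:1 H:3
  CH(C2H5) → C:3 H:6
  CH2 → C:1 H:2
  CH2 → C:1 H:2
  CH2 → C:1 H:2
  CH(Cl) → C:1 H:1 Cl:1
  CH3 → C:1 H:3
Element totals:
  C: 9
  H: 19
  Cl: 1
Molecular formula: C9H19Cl.
  M = 9(12.011) + 19(1.008) + 35.45
    = 108.099 + 19.152 + 35.450 = 162.701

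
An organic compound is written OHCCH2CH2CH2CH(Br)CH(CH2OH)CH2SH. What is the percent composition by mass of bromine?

31.31%

Atom tally by fragment:
  OHCCH2 → C:2 H:3 O:1
  CH2 → C:1 H:2
  CH2 → C:1 H:2
  CH(Br) → C:1 H:1 Br:1
  CH(CH2OH) → C:2 H:4 O:1
  CH2SH → C:1 H:3 S:1
Element totals:
  C: 8
  H: 15
  Br: 1
  O: 2
  S: 1
Molecular formula: C8H15BrO2S.
Molar mass = 255.170 g/mol.
Mass from Br: 1 × 79.904 = 79.904 g/mol.
%Br = 79.904 / 255.170 × 100 = 31.31%.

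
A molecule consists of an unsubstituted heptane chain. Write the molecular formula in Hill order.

Atom tally by fragment:
  CH3 → C:1 H:3
  CH2 → C:1 H:2
  CH2 → C:1 H:2
  CH2 → C:1 H:2
  CH2 → C:1 H:2
  CH2 → C:1 H:2
  CH3 → C:1 H:3
Element totals:
  C: 7
  H: 16

C7H16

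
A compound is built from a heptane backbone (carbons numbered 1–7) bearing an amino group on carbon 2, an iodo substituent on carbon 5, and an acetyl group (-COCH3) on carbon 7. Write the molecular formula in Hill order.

C9H18INO

Atom tally by fragment:
  CH3 → C:1 H:3
  CH(NH2) → C:1 H:3 N:1
  CH2 → C:1 H:2
  CH2 → C:1 H:2
  CH(I) → C:1 H:1 I:1
  CH2 → C:1 H:2
  CH2COCH3 → C:3 H:5 O:1
Element totals:
  C: 9
  H: 18
  I: 1
  N: 1
  O: 1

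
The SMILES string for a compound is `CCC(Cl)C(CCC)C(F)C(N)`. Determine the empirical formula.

Atom tally by fragment:
  CH3 → C:1 H:3
  CH2 → C:1 H:2
  CH(Cl) → C:1 H:1 Cl:1
  CH(CH2CH2CH3) → C:4 H:8
  CH(F) → C:1 H:1 F:1
  CH2NH2 → C:1 H:4 N:1
Element totals:
  C: 9
  H: 19
  Cl: 1
  F: 1
  N: 1
Molecular formula: C9H19ClFN.
gcd of subscripts (9, 1, 1, 19, 1) = 1, so the empirical formula equals the molecular formula.

C9H19ClFN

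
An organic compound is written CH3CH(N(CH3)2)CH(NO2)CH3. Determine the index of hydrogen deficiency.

Element totals:
  C: 6
  H: 14
  N: 2
  O: 2
Molecular formula: C6H14N2O2.
DoU = (2C + 2 + N − H − X) / 2 = (2·6 + 2 + 2 − 14 − 0) / 2 = 1.

1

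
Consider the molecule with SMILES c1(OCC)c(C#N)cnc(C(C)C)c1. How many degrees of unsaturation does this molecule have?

6

Atom tally by fragment:
  pyridine ring core → C:5 H:5 N:1
  (− 3 ring H displaced by substituents)
  + OC2H5 → C:2 H:5 O:1
  + CN → C:1 N:1
  + CH(CH3)2 → C:3 H:7
Element totals:
  C: 11
  H: 14
  N: 2
  O: 1
Molecular formula: C11H14N2O.
DoU = (2C + 2 + N − H − X) / 2 = (2·11 + 2 + 2 − 14 − 0) / 2 = 6.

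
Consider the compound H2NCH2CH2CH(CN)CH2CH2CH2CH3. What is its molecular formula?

C8H16N2

Element totals:
  C: 8
  H: 16
  N: 2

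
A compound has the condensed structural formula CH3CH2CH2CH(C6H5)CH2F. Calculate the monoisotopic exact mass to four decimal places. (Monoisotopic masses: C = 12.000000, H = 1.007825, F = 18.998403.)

166.1158

Element totals:
  C: 11
  H: 15
  F: 1
Molecular formula: C11H15F.
  M = 11(12.0) + 15(1.007825) + 18.998403
    = 132.000000 + 15.117375 + 18.998403 = 166.115778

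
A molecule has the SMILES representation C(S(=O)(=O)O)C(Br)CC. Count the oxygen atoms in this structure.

Atom tally by fragment:
  HO3SCH2 → C:1 H:3 S:1 O:3
  CH(Br) → C:1 H:1 Br:1
  CH2 → C:1 H:2
  CH3 → C:1 H:3
Element totals:
  C: 4
  H: 9
  Br: 1
  O: 3
  S: 1

3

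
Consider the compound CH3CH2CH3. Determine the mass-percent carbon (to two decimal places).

81.71%

Atom tally by fragment:
  CH3 → C:1 H:3
  CH2 → C:1 H:2
  CH3 → C:1 H:3
Element totals:
  C: 3
  H: 8
Molecular formula: C3H8.
Molar mass = 44.097 g/mol.
Mass from C: 3 × 12.011 = 36.033 g/mol.
%C = 36.033 / 44.097 × 100 = 81.71%.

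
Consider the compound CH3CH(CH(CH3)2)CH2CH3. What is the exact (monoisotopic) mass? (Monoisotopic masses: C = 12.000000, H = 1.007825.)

Element totals:
  C: 7
  H: 16
Molecular formula: C7H16.
  M = 7(12.0) + 16(1.007825)
    = 84.000000 + 16.125200 = 100.125200

100.1252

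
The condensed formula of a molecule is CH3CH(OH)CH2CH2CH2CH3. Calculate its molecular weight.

102.18 g/mol

Element totals:
  C: 6
  H: 14
  O: 1
Molecular formula: C6H14O.
  M = 6(12.011) + 14(1.008) + 15.999
    = 72.066 + 14.112 + 15.999 = 102.177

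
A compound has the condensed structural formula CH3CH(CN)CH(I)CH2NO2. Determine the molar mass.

254.03 g/mol

Element totals:
  C: 5
  H: 7
  I: 1
  N: 2
  O: 2
Molecular formula: C5H7IN2O2.
  M = 5(12.011) + 7(1.008) + 126.904 + 2(14.007) + 2(15.999)
    = 60.055 + 7.056 + 126.904 + 28.014 + 31.998 = 254.027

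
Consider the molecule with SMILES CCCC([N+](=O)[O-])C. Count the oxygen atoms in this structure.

Atom tally by fragment:
  CH3 → C:1 H:3
  CH2 → C:1 H:2
  CH2 → C:1 H:2
  CH(NO2) → C:1 H:1 N:1 O:2
  CH3 → C:1 H:3
Element totals:
  C: 5
  H: 11
  N: 1
  O: 2

2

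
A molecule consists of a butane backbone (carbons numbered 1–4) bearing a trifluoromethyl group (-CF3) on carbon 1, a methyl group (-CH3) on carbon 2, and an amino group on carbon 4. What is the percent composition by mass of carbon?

46.45%

Atom tally by fragment:
  F3CCH2 → C:2 H:2 F:3
  CH(CH3) → C:2 H:4
  CH2 → C:1 H:2
  CH2NH2 → C:1 H:4 N:1
Element totals:
  C: 6
  H: 12
  F: 3
  N: 1
Molecular formula: C6H12F3N.
Molar mass = 155.163 g/mol.
Mass from C: 6 × 12.011 = 72.066 g/mol.
%C = 72.066 / 155.163 × 100 = 46.45%.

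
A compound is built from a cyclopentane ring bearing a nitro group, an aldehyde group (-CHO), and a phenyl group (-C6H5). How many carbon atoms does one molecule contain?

12

Atom tally by fragment:
  cyclopentane ring core → C:5 H:10
  (− 3 ring H displaced by substituents)
  + NO2 → N:1 O:2
  + CHO → C:1 H:1 O:1
  + C6H5 → C:6 H:5
Element totals:
  C: 12
  H: 13
  N: 1
  O: 3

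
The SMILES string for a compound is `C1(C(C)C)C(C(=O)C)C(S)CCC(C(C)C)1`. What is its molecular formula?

C14H26OS

Atom tally by fragment:
  cyclohexane ring core → C:6 H:12
  (− 4 ring H displaced by substituents)
  + CH(CH3)2 → C:3 H:7
  + COCH3 → C:2 H:3 O:1
  + SH → S:1 H:1
  + CH(CH3)2 → C:3 H:7
Element totals:
  C: 14
  H: 26
  O: 1
  S: 1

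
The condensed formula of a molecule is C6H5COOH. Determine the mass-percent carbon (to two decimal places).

68.85%

Atom tally by fragment:
  benzene ring core → C:6 H:6
  (− 1 ring H displaced by substituents)
  + COOH → C:1 H:1 O:2
Element totals:
  C: 7
  H: 6
  O: 2
Molecular formula: C7H6O2.
Molar mass = 122.123 g/mol.
Mass from C: 7 × 12.011 = 84.077 g/mol.
%C = 84.077 / 122.123 × 100 = 68.85%.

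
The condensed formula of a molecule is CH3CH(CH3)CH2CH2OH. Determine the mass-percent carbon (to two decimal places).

Element totals:
  C: 5
  H: 12
  O: 1
Molecular formula: C5H12O.
Molar mass = 88.150 g/mol.
Mass from C: 5 × 12.011 = 60.055 g/mol.
%C = 60.055 / 88.150 × 100 = 68.13%.

68.13%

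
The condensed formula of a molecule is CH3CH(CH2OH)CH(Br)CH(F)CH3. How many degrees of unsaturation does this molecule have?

0

Atom tally by fragment:
  CH3 → C:1 H:3
  CH(CH2OH) → C:2 H:4 O:1
  CH(Br) → C:1 H:1 Br:1
  CH(F) → C:1 H:1 F:1
  CH3 → C:1 H:3
Element totals:
  C: 6
  H: 12
  Br: 1
  F: 1
  O: 1
Molecular formula: C6H12BrFO.
DoU = (2C + 2 + N − H − X) / 2 = (2·6 + 2 + 0 − 12 − 2) / 2 = 0.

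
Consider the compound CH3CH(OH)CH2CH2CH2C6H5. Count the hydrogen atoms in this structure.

16

Atom tally by fragment:
  CH3 → C:1 H:3
  CH(OH) → C:1 H:2 O:1
  CH2 → C:1 H:2
  CH2 → C:1 H:2
  CH2C6H5 → C:7 H:7
Element totals:
  C: 11
  H: 16
  O: 1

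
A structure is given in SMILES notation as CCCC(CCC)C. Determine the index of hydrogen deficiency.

Atom tally by fragment:
  CH3 → C:1 H:3
  CH2 → C:1 H:2
  CH2 → C:1 H:2
  CH(CH2CH2CH3) → C:4 H:8
  CH3 → C:1 H:3
Element totals:
  C: 8
  H: 18
Molecular formula: C8H18.
DoU = (2C + 2 + N − H − X) / 2 = (2·8 + 2 + 0 − 18 − 0) / 2 = 0.

0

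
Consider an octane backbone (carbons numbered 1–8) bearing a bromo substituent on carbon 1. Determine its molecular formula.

Atom tally by fragment:
  BrCH2 → C:1 H:2 Br:1
  CH2 → C:1 H:2
  CH2 → C:1 H:2
  CH2 → C:1 H:2
  CH2 → C:1 H:2
  CH2 → C:1 H:2
  CH2 → C:1 H:2
  CH3 → C:1 H:3
Element totals:
  C: 8
  H: 17
  Br: 1

C8H17Br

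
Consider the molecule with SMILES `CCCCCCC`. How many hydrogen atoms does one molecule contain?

Atom tally by fragment:
  CH3 → C:1 H:3
  CH2 → C:1 H:2
  CH2 → C:1 H:2
  CH2 → C:1 H:2
  CH2 → C:1 H:2
  CH2 → C:1 H:2
  CH3 → C:1 H:3
Element totals:
  C: 7
  H: 16

16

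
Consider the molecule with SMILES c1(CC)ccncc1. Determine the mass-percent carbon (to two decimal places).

78.46%

Atom tally by fragment:
  pyridine ring core → C:5 H:5 N:1
  (− 1 ring H displaced by substituents)
  + C2H5 → C:2 H:5
Element totals:
  C: 7
  H: 9
  N: 1
Molecular formula: C7H9N.
Molar mass = 107.156 g/mol.
Mass from C: 7 × 12.011 = 84.077 g/mol.
%C = 84.077 / 107.156 × 100 = 78.46%.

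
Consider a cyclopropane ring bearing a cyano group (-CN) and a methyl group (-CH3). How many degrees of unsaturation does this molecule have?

Atom tally by fragment:
  cyclopropane ring core → C:3 H:6
  (− 2 ring H displaced by substituents)
  + CN → C:1 N:1
  + CH3 → C:1 H:3
Element totals:
  C: 5
  H: 7
  N: 1
Molecular formula: C5H7N.
DoU = (2C + 2 + N − H − X) / 2 = (2·5 + 2 + 1 − 7 − 0) / 2 = 3.

3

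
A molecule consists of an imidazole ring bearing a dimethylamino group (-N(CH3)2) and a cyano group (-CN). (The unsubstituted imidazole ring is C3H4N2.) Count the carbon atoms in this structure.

Atom tally by fragment:
  imidazole ring core → C:3 H:4 N:2
  (− 2 ring H displaced by substituents)
  + N(CH3)2 → N:1 C:2 H:6
  + CN → C:1 N:1
Element totals:
  C: 6
  H: 8
  N: 4

6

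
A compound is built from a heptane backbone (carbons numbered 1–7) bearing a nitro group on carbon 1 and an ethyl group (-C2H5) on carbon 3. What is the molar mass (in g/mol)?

Atom tally by fragment:
  O2NCH2 → C:1 H:2 N:1 O:2
  CH2 → C:1 H:2
  CH(C2H5) → C:3 H:6
  CH2 → C:1 H:2
  CH2 → C:1 H:2
  CH2 → C:1 H:2
  CH3 → C:1 H:3
Element totals:
  C: 9
  H: 19
  N: 1
  O: 2
Molecular formula: C9H19NO2.
  M = 9(12.011) + 19(1.008) + 14.007 + 2(15.999)
    = 108.099 + 19.152 + 14.007 + 31.998 = 173.256

173.26 g/mol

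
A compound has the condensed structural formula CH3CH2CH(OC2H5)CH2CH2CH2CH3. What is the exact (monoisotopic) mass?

144.1514

Element totals:
  C: 9
  H: 20
  O: 1
Molecular formula: C9H20O.
  M = 9(12.0) + 20(1.007825) + 15.994915
    = 108.000000 + 20.156500 + 15.994915 = 144.151415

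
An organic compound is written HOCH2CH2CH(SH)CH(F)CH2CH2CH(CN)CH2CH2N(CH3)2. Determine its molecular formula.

C12H23FN2OS

Element totals:
  C: 12
  H: 23
  F: 1
  N: 2
  O: 1
  S: 1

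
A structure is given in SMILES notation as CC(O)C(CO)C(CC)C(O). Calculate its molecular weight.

162.23 g/mol

Atom tally by fragment:
  CH3 → C:1 H:3
  CH(OH) → C:1 H:2 O:1
  CH(CH2OH) → C:2 H:4 O:1
  CH(C2H5) → C:3 H:6
  CH2OH → C:1 H:3 O:1
Element totals:
  C: 8
  H: 18
  O: 3
Molecular formula: C8H18O3.
  M = 8(12.011) + 18(1.008) + 3(15.999)
    = 96.088 + 18.144 + 47.997 = 162.229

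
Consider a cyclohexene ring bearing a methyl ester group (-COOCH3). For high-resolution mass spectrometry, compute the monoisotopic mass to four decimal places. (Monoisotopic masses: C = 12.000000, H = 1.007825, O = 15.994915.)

140.0837

Atom tally by fragment:
  cyclohexene ring core → C:6 H:10
  (− 1 ring H displaced by substituents)
  + COOCH3 → C:2 H:3 O:2
Element totals:
  C: 8
  H: 12
  O: 2
Molecular formula: C8H12O2.
  M = 8(12.0) + 12(1.007825) + 2(15.994915)
    = 96.000000 + 12.093900 + 31.989830 = 140.083730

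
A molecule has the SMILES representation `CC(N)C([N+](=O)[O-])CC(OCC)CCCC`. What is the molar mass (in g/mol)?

Atom tally by fragment:
  CH3 → C:1 H:3
  CH(NH2) → C:1 H:3 N:1
  CH(NO2) → C:1 H:1 N:1 O:2
  CH2 → C:1 H:2
  CH(OC2H5) → C:3 H:6 O:1
  CH2 → C:1 H:2
  CH2 → C:1 H:2
  CH2 → C:1 H:2
  CH3 → C:1 H:3
Element totals:
  C: 11
  H: 24
  N: 2
  O: 3
Molecular formula: C11H24N2O3.
  M = 11(12.011) + 24(1.008) + 2(14.007) + 3(15.999)
    = 132.121 + 24.192 + 28.014 + 47.997 = 232.324

232.32 g/mol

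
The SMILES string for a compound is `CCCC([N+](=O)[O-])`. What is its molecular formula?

Atom tally by fragment:
  CH3 → C:1 H:3
  CH2 → C:1 H:2
  CH2 → C:1 H:2
  CH2NO2 → C:1 H:2 N:1 O:2
Element totals:
  C: 4
  H: 9
  N: 1
  O: 2

C4H9NO2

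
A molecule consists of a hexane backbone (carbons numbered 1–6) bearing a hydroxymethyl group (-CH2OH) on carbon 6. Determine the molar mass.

Atom tally by fragment:
  CH3 → C:1 H:3
  CH2 → C:1 H:2
  CH2 → C:1 H:2
  CH2 → C:1 H:2
  CH2 → C:1 H:2
  CH2CH2OH → C:2 H:5 O:1
Element totals:
  C: 7
  H: 16
  O: 1
Molecular formula: C7H16O.
  M = 7(12.011) + 16(1.008) + 15.999
    = 84.077 + 16.128 + 15.999 = 116.204

116.20 g/mol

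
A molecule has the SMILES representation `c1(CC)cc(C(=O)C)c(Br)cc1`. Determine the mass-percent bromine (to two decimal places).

Atom tally by fragment:
  benzene ring core → C:6 H:6
  (− 3 ring H displaced by substituents)
  + C2H5 → C:2 H:5
  + COCH3 → C:2 H:3 O:1
  + Br → Br:1
Element totals:
  C: 10
  H: 11
  Br: 1
  O: 1
Molecular formula: C10H11BrO.
Molar mass = 227.101 g/mol.
Mass from Br: 1 × 79.904 = 79.904 g/mol.
%Br = 79.904 / 227.101 × 100 = 35.18%.

35.18%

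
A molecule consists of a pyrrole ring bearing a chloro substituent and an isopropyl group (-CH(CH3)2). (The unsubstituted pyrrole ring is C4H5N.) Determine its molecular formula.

C7H10ClN

Atom tally by fragment:
  pyrrole ring core → C:4 H:5 N:1
  (− 2 ring H displaced by substituents)
  + Cl → Cl:1
  + CH(CH3)2 → C:3 H:7
Element totals:
  C: 7
  H: 10
  Cl: 1
  N: 1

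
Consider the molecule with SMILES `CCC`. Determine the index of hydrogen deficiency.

Atom tally by fragment:
  CH3 → C:1 H:3
  CH2 → C:1 H:2
  CH3 → C:1 H:3
Element totals:
  C: 3
  H: 8
Molecular formula: C3H8.
DoU = (2C + 2 + N − H − X) / 2 = (2·3 + 2 + 0 − 8 − 0) / 2 = 0.

0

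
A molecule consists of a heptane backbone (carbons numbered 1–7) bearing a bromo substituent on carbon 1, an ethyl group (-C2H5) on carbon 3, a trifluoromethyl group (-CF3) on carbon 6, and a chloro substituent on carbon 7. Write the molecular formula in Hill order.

C10H17BrClF3

Atom tally by fragment:
  BrCH2 → C:1 H:2 Br:1
  CH2 → C:1 H:2
  CH(C2H5) → C:3 H:6
  CH2 → C:1 H:2
  CH2 → C:1 H:2
  CH(CF3) → C:2 H:1 F:3
  CH2Cl → C:1 H:2 Cl:1
Element totals:
  C: 10
  H: 17
  Br: 1
  Cl: 1
  F: 3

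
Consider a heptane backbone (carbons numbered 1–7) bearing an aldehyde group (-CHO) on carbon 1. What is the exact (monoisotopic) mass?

Atom tally by fragment:
  OHCCH2 → C:2 H:3 O:1
  CH2 → C:1 H:2
  CH2 → C:1 H:2
  CH2 → C:1 H:2
  CH2 → C:1 H:2
  CH2 → C:1 H:2
  CH3 → C:1 H:3
Element totals:
  C: 8
  H: 16
  O: 1
Molecular formula: C8H16O.
  M = 8(12.0) + 16(1.007825) + 15.994915
    = 96.000000 + 16.125200 + 15.994915 = 128.120115

128.1201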